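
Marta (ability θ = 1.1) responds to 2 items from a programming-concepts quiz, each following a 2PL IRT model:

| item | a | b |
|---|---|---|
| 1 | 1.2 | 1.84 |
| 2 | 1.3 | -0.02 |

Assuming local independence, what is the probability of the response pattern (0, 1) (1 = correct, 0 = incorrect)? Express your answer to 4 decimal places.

P(θ) = 1 / (1 + exp(−a(θ − b)))
P_1 = 1/(1+e^{0.8880}) = 0.2915
P_2 = 1/(1+e^{-1.4560}) = 0.8109
L = (1−P_1) × P_2 = 0.7085 × 0.8109 = 0.57452

0.5745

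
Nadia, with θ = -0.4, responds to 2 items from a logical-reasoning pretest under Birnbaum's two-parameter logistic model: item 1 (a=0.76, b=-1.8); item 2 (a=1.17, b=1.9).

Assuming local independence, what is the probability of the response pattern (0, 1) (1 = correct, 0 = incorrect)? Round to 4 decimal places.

0.0163

P(θ) = 1 / (1 + exp(−a(θ − b)))
P_1 = 1/(1+e^{-1.0640}) = 0.7435
P_2 = 1/(1+e^{2.6910}) = 0.0635
L = (1−P_1) × P_2 = 0.2565 × 0.0635 = 0.01629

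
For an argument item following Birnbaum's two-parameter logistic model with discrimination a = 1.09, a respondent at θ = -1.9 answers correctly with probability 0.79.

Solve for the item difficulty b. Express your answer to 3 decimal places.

P(θ) = 1 / (1 + exp(−a(θ − b)))
logit(0.79) = ln(0.79/0.21) = 1.3249
b = θ − logit/(a) = -1.9 − 1.3249/1.0900 = -3.1155

-3.116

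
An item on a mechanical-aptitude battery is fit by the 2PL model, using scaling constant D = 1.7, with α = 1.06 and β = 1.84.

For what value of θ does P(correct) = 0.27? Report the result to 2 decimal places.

P(θ) = 1 / (1 + exp(−D·α(θ − β)))
logit = ln(0.2700/0.7300) = -0.9946
θ = β + logit/(1.7·α) = 1.84 + (-0.9946)/1.8020 = 1.2880

1.29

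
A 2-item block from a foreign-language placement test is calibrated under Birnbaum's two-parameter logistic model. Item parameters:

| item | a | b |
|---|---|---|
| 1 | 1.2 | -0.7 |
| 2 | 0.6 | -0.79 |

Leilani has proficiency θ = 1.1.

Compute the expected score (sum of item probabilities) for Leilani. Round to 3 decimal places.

1.653

P(θ) = 1 / (1 + exp(−a(θ − b)))
P_1 = 1/(1+e^{-2.1600}) = 0.8966
P_2 = 1/(1+e^{-1.1340}) = 0.7566
E[score] = 0.8966 + 0.7566 = 1.6532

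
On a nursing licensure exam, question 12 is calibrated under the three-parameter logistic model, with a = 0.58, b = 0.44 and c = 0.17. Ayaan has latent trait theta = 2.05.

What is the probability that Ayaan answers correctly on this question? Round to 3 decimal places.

0.766

P(theta) = c + (1 − c) · 1 / (1 + exp(−a(theta − b)))
Exponent: 0.58 × (2.05 − 0.44) = 0.9338
1/(1 + e^{-0.9338}) = 0.7178
P = 0.17 + 0.83 × 0.7178 = 0.7658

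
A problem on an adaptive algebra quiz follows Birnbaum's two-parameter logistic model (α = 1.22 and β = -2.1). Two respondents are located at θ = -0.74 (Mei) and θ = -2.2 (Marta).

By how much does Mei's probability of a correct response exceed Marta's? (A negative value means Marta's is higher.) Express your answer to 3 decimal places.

0.371

P(θ) = 1 / (1 + exp(−α(θ − β)))
P(Mei) = 0.8401  [exponent 1.6592]
P(Marta) = 0.4695  [exponent -0.1220]
Difference = 0.8401 − 0.4695 = 0.3706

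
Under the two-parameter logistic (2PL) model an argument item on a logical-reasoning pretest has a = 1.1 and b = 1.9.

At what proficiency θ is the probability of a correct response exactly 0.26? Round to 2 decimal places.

0.95

P(θ) = 1 / (1 + exp(−a(θ − b)))
logit = ln(0.2600/0.7400) = -1.0460
θ = b + logit/(a) = 1.9 + (-1.0460)/1.1000 = 0.9491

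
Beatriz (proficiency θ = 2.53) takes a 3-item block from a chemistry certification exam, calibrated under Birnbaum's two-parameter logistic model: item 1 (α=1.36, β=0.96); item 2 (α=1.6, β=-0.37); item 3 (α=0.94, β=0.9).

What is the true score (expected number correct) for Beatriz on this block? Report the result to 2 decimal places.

2.71

P(θ) = 1 / (1 + exp(−α(θ − β)))
P_1 = 1/(1+e^{-2.1352}) = 0.8943
P_2 = 1/(1+e^{-4.6400}) = 0.9904
P_3 = 1/(1+e^{-1.5322}) = 0.8223
E[score] = 0.8943 + 0.9904 + 0.8223 = 2.7070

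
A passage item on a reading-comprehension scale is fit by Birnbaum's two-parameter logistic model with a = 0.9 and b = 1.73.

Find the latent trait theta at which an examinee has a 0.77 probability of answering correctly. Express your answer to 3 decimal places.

3.073

P(theta) = 1 / (1 + exp(−a(theta − b)))
logit = ln(0.7700/0.2300) = 1.2083
theta = b + logit/(a) = 1.73 + 1.2083/0.9000 = 3.0726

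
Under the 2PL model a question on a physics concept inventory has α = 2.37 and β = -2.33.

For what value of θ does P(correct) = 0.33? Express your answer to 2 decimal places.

-2.63

P(θ) = 1 / (1 + exp(−α(θ − β)))
logit = ln(0.3300/0.6700) = -0.7082
θ = β + logit/(α) = -2.33 + (-0.7082)/2.3700 = -2.6288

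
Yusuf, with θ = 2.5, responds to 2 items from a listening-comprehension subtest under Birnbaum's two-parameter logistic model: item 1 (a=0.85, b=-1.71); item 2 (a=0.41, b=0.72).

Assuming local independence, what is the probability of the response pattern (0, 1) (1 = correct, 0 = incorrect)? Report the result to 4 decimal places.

P(θ) = 1 / (1 + exp(−a(θ − b)))
P_1 = 1/(1+e^{-3.5785}) = 0.9728
P_2 = 1/(1+e^{-0.7298}) = 0.6748
L = (1−P_1) × P_2 = 0.0272 × 0.6748 = 0.01833

0.0183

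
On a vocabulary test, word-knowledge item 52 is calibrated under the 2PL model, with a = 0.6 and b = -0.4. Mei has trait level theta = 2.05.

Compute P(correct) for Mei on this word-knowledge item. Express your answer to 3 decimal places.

0.813

P(theta) = 1 / (1 + exp(−a(theta − b)))
Exponent: 0.6 × (2.05 − (-0.4)) = 1.4700
1/(1 + e^{-1.4700}) = 0.8131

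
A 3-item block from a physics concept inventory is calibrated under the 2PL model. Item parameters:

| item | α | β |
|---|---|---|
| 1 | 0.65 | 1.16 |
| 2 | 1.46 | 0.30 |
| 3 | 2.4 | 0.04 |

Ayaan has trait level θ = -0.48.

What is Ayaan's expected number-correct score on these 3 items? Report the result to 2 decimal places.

0.72

P(θ) = 1 / (1 + exp(−α(θ − β)))
P_1 = 1/(1+e^{1.0660}) = 0.2562
P_2 = 1/(1+e^{1.1388}) = 0.2425
P_3 = 1/(1+e^{1.2480}) = 0.2230
E[score] = 0.2562 + 0.2425 + 0.2230 = 0.7218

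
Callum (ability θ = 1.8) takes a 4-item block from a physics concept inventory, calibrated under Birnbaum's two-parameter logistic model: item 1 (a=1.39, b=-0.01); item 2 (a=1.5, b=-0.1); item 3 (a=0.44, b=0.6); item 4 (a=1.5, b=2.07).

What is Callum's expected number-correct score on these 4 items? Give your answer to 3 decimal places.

2.900

P(θ) = 1 / (1 + exp(−a(θ − b)))
P_1 = 1/(1+e^{-2.5159}) = 0.9252
P_2 = 1/(1+e^{-2.8500}) = 0.9453
P_3 = 1/(1+e^{-0.5280}) = 0.6290
P_4 = 1/(1+e^{0.4050}) = 0.4001
E[score] = 0.9252 + 0.9453 + 0.6290 + 0.4001 = 2.8997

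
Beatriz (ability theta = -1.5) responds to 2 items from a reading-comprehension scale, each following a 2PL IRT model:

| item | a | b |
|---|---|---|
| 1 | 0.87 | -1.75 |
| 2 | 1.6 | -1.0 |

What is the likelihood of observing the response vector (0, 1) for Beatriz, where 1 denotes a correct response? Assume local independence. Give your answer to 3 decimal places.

P(theta) = 1 / (1 + exp(−a(theta − b)))
P_1 = 1/(1+e^{-0.2175}) = 0.5542
P_2 = 1/(1+e^{0.8000}) = 0.3100
L = (1−P_1) × P_2 = 0.4458 × 0.3100 = 0.13822

0.138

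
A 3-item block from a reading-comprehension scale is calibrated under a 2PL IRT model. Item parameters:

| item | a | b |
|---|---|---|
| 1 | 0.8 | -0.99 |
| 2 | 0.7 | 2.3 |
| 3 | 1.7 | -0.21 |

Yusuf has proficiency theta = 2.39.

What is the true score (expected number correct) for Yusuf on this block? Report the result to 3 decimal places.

P(theta) = 1 / (1 + exp(−a(theta − b)))
P_1 = 1/(1+e^{-2.7040}) = 0.9373
P_2 = 1/(1+e^{-0.0630}) = 0.5157
P_3 = 1/(1+e^{-4.4200}) = 0.9881
E[score] = 0.9373 + 0.5157 + 0.9881 = 2.4411

2.441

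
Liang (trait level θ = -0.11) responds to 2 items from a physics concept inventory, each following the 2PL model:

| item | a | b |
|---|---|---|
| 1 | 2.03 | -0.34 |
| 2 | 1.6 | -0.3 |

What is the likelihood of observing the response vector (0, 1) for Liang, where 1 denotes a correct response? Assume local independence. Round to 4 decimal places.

0.2217

P(θ) = 1 / (1 + exp(−a(θ − b)))
P_1 = 1/(1+e^{-0.4669}) = 0.6146
P_2 = 1/(1+e^{-0.3040}) = 0.5754
L = (1−P_1) × P_2 = 0.3854 × 0.5754 = 0.22174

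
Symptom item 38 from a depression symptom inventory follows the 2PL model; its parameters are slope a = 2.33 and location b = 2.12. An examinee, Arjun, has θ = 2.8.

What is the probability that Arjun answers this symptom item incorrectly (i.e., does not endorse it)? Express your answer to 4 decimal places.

P(θ) = 1 / (1 + exp(−a(θ − b)))
Exponent: 2.33 × (2.8 − 2.12) = 1.5844
1/(1 + e^{-1.5844}) = 0.8298
P(incorrect) = 1 − 0.8298 = 0.1702

0.1702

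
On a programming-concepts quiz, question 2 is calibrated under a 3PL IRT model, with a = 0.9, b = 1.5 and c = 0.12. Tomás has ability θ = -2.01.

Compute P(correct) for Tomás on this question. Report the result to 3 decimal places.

P(θ) = c + (1 − c) · 1 / (1 + exp(−a(θ − b)))
Exponent: 0.9 × (-2.01 − 1.5) = -3.1590
1/(1 + e^{3.1590}) = 0.0407
P = 0.12 + 0.88 × 0.0407 = 0.1558

0.156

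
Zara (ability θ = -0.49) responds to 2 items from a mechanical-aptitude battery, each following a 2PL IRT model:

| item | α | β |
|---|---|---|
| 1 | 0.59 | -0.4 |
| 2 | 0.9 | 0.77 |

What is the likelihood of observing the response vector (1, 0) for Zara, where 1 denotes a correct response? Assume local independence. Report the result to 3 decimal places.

P(θ) = 1 / (1 + exp(−α(θ − β)))
P_1 = 1/(1+e^{0.0531}) = 0.4867
P_2 = 1/(1+e^{1.1340}) = 0.2434
L = P_1 × (1−P_2) = 0.4867 × 0.7566 = 0.36825

0.368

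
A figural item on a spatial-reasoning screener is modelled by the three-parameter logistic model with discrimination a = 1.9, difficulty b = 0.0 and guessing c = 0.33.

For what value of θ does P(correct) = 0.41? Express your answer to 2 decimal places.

-1.05

P(θ) = c + (1 − c) · 1 / (1 + exp(−a(θ − b)))
Remove guessing floor: (0.41 − 0.33)/(1 − 0.33) = 0.1194
logit = ln(0.1194/0.8806) = -1.9981
θ = b + logit/(a) = 0.0 + (-1.9981)/1.9000 = -1.0516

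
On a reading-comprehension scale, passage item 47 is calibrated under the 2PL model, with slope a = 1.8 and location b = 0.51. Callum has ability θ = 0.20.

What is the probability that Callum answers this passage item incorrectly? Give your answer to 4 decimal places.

P(θ) = 1 / (1 + exp(−a(θ − b)))
Exponent: 1.8 × (0.20 − 0.51) = -0.5580
1/(1 + e^{0.5580}) = 0.3640
P(incorrect) = 1 − 0.3640 = 0.6360

0.6360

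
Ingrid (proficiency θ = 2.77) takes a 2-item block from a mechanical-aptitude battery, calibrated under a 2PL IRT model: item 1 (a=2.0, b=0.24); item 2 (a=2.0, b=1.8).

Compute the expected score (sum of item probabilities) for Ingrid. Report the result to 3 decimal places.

P(θ) = 1 / (1 + exp(−a(θ − b)))
P_1 = 1/(1+e^{-5.0600}) = 0.9937
P_2 = 1/(1+e^{-1.9400}) = 0.8744
E[score] = 0.9937 + 0.8744 = 1.8680

1.868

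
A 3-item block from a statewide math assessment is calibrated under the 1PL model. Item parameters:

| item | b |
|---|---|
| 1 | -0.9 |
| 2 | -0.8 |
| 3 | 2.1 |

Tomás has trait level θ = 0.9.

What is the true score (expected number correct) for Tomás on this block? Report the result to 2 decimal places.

P(θ) = 1 / (1 + exp(−(θ − b)))
P_1 = 1/(1+e^{-1.8000}) = 0.8581
P_2 = 1/(1+e^{-1.7000}) = 0.8455
P_3 = 1/(1+e^{1.2000}) = 0.2315
E[score] = 0.8581 + 0.8455 + 0.2315 = 1.9352

1.94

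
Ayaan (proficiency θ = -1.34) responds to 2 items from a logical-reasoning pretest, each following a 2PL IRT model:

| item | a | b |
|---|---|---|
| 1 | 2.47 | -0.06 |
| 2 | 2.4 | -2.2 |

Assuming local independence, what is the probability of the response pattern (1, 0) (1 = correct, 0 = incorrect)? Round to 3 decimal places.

P(θ) = 1 / (1 + exp(−a(θ − b)))
P_1 = 1/(1+e^{3.1616}) = 0.0406
P_2 = 1/(1+e^{-2.0640}) = 0.8874
L = P_1 × (1−P_2) = 0.0406 × 0.1126 = 0.00458

0.005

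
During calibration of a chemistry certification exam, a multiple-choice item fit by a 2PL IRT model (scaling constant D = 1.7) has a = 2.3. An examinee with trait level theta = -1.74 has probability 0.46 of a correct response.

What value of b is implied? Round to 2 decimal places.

P(theta) = 1 / (1 + exp(−D·a(theta − b)))
logit(0.46) = ln(0.46/0.54) = -0.1603
b = theta − logit/(1.7·a) = -1.74 − (-0.1603)/3.9100 = -1.6990

-1.70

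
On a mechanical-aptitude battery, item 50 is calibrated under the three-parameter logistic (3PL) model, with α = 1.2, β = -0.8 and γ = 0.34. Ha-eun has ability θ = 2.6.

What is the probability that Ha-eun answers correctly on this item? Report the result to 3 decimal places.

P(θ) = γ + (1 − γ) · 1 / (1 + exp(−α(θ − β)))
Exponent: 1.2 × (2.6 − (-0.8)) = 4.0800
1/(1 + e^{-4.0800}) = 0.9834
P = 0.34 + 0.66 × 0.9834 = 0.9890

0.989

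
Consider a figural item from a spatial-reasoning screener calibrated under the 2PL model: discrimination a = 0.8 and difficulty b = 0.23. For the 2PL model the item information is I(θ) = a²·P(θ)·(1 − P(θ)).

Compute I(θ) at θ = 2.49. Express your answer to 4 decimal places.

P = 1/(1+e^{-1.8080}) = 0.8591
P(1−P) = 0.8591 × 0.1409 = 0.1210
I = a² × P(1−P) = 0.8² × 0.1210 = 0.07746

0.0775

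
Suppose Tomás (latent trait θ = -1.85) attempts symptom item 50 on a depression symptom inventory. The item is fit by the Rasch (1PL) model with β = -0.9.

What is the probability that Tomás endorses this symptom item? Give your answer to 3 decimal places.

0.279

P(θ) = 1 / (1 + exp(−(θ − β)))
Exponent: (-1.85 − (-0.9)) = -0.9500
1/(1 + e^{0.9500}) = 0.2789
P = 0.2789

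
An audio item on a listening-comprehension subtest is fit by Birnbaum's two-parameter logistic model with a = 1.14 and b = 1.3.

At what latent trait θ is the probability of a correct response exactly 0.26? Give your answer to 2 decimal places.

P(θ) = 1 / (1 + exp(−a(θ − b)))
logit = ln(0.2600/0.7400) = -1.0460
θ = b + logit/(a) = 1.3 + (-1.0460)/1.1400 = 0.3825

0.38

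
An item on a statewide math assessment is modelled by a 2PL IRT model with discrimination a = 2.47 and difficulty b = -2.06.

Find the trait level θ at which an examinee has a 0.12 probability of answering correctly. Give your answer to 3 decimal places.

P(θ) = 1 / (1 + exp(−a(θ − b)))
logit = ln(0.1200/0.8800) = -1.9924
θ = b + logit/(a) = -2.06 + (-1.9924)/2.4700 = -2.8667

-2.867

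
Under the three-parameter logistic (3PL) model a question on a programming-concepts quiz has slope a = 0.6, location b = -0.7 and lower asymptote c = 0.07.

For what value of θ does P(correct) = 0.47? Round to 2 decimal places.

-1.17

P(θ) = c + (1 − c) · 1 / (1 + exp(−a(θ − b)))
Remove guessing floor: (0.47 − 0.07)/(1 − 0.07) = 0.4301
logit = ln(0.4301/0.5699) = -0.2814
θ = b + logit/(a) = -0.7 + (-0.2814)/0.6000 = -1.1690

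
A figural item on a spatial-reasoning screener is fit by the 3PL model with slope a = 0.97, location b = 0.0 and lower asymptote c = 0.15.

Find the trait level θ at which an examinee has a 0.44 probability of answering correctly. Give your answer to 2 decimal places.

P(θ) = c + (1 − c) · 1 / (1 + exp(−a(θ − b)))
Remove guessing floor: (0.44 − 0.15)/(1 − 0.15) = 0.3412
logit = ln(0.3412/0.6588) = -0.6581
θ = b + logit/(a) = 0.0 + (-0.6581)/0.9700 = -0.6784

-0.68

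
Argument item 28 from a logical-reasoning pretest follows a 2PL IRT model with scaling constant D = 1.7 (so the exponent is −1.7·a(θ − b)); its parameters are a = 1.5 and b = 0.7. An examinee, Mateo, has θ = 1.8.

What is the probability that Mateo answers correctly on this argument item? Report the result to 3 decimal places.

P(θ) = 1 / (1 + exp(−D·a(θ − b)))
Exponent: 1.7 × 1.5 × (1.8 − 0.7) = 2.8050
1/(1 + e^{-2.8050}) = 0.9429
P = 0.9429

0.943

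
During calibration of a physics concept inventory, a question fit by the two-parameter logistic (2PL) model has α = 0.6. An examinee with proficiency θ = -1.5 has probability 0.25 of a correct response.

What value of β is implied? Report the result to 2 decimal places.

P(θ) = 1 / (1 + exp(−α(θ − β)))
logit(0.25) = ln(0.25/0.75) = -1.0986
β = θ − logit/(α) = -1.5 − (-1.0986)/0.6000 = 0.3310

0.33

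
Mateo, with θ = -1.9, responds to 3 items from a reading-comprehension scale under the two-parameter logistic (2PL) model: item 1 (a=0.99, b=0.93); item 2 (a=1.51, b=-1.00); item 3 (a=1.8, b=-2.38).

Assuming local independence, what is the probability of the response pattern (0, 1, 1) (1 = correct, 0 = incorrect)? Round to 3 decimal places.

P(θ) = 1 / (1 + exp(−a(θ − b)))
P_1 = 1/(1+e^{2.8017}) = 0.0572
P_2 = 1/(1+e^{1.3590}) = 0.2044
P_3 = 1/(1+e^{-0.8640}) = 0.7035
L = (1−P_1) × P_2 × P_3 = 0.9428 × 0.2044 × 0.7035 = 0.13557

0.136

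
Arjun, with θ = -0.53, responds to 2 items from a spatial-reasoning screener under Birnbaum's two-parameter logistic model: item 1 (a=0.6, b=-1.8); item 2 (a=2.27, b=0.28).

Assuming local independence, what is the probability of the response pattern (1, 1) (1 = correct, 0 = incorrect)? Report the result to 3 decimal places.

0.094

P(θ) = 1 / (1 + exp(−a(θ − b)))
P_1 = 1/(1+e^{-0.7620}) = 0.6818
P_2 = 1/(1+e^{1.8387}) = 0.1372
L = P_1 × P_2 = 0.6818 × 0.1372 = 0.09354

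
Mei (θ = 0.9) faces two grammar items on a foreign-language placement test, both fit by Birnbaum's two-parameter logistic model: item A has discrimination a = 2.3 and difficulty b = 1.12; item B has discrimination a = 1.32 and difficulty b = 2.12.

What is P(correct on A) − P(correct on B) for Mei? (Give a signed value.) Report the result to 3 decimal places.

P(θ) = 1 / (1 + exp(−a(θ − b)))
P_A = 0.3761
P_B = 0.1665
P_A − P_B = 0.2096

0.210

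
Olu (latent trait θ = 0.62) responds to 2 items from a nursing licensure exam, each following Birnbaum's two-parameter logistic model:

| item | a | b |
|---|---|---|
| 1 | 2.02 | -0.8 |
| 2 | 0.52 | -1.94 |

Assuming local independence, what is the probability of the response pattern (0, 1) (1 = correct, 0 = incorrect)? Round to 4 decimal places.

0.0425

P(θ) = 1 / (1 + exp(−a(θ − b)))
P_1 = 1/(1+e^{-2.8684}) = 0.9463
P_2 = 1/(1+e^{-1.3312}) = 0.7910
L = (1−P_1) × P_2 = 0.0537 × 0.7910 = 0.04251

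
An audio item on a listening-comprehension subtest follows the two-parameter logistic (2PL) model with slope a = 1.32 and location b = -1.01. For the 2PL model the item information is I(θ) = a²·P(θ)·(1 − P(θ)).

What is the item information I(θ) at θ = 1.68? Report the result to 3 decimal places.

P = 1/(1+e^{-3.5508}) = 0.9721
P(1−P) = 0.9721 × 0.0279 = 0.0271
I = a² × P(1−P) = 1.32² × 0.0271 = 0.04726

0.047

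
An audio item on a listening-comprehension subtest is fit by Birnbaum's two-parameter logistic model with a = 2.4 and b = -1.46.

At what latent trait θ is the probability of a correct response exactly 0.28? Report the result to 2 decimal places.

-1.85

P(θ) = 1 / (1 + exp(−a(θ − b)))
logit = ln(0.2800/0.7200) = -0.9445
θ = b + logit/(a) = -1.46 + (-0.9445)/2.4000 = -1.8535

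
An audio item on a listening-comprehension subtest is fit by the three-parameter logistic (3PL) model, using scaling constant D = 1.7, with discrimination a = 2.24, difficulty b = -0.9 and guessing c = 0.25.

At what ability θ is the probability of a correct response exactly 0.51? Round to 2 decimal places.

-1.07

P(θ) = c + (1 − c) · 1 / (1 + exp(−D·a(θ − b)))
Remove guessing floor: (0.51 − 0.25)/(1 − 0.25) = 0.3467
logit = ln(0.3467/0.6533) = -0.6337
θ = b + logit/(1.7·a) = -0.9 + (-0.6337)/3.8080 = -1.0664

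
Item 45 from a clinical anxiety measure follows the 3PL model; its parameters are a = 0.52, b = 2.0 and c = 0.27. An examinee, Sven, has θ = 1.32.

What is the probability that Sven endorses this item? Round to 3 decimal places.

P(θ) = c + (1 − c) · 1 / (1 + exp(−a(θ − b)))
Exponent: 0.52 × (1.32 − 2.0) = -0.3536
1/(1 + e^{0.3536}) = 0.4125
P = 0.27 + 0.73 × 0.4125 = 0.5711

0.571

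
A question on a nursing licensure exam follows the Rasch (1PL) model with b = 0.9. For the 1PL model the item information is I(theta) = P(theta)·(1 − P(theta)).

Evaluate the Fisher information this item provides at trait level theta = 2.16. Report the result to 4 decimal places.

P = 1/(1+e^{-1.2600}) = 0.7790
P(1−P) = 0.7790 × 0.2210 = 0.1721
I = P(1−P) = 0.17214

0.1721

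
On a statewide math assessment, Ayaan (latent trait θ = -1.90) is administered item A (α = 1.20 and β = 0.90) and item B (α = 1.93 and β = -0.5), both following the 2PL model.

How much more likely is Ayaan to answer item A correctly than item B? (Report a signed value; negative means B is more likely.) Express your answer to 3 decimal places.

-0.029

P(θ) = 1 / (1 + exp(−α(θ − β)))
P_A = 0.0336
P_B = 0.0629
P_A − P_B = -0.0293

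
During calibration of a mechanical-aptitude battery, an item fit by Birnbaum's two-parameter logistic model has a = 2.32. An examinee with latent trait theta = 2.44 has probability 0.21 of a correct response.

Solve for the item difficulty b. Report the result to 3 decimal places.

P(theta) = 1 / (1 + exp(−a(theta − b)))
logit(0.21) = ln(0.21/0.79) = -1.3249
b = theta − logit/(a) = 2.44 − (-1.3249)/2.3200 = 3.0111

3.011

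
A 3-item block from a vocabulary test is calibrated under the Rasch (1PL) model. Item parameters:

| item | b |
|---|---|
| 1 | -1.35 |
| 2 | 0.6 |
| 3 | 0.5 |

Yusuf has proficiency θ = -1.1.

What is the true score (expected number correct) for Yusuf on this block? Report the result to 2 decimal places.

0.88

P(θ) = 1 / (1 + exp(−(θ − b)))
P_1 = 1/(1+e^{-0.2500}) = 0.5622
P_2 = 1/(1+e^{1.7000}) = 0.1545
P_3 = 1/(1+e^{1.6000}) = 0.1680
E[score] = 0.5622 + 0.1545 + 0.1680 = 0.8846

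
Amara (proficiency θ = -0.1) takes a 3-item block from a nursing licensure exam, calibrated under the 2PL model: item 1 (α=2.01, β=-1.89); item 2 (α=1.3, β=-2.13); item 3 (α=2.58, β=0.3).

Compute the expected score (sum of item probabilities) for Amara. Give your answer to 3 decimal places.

2.169

P(θ) = 1 / (1 + exp(−α(θ − β)))
P_1 = 1/(1+e^{-3.5979}) = 0.9733
P_2 = 1/(1+e^{-2.6390}) = 0.9333
P_3 = 1/(1+e^{1.0320}) = 0.2627
E[score] = 0.9733 + 0.9333 + 0.2627 = 2.1694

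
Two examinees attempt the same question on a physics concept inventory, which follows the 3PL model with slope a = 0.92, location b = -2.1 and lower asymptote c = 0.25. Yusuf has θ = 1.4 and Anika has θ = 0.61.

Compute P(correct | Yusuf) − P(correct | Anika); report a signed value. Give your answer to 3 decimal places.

P(θ) = c + (1 − c) · 1 / (1 + exp(−a(θ − b)))
P(Yusuf) = 0.9712  [exponent 3.2200]
P(Anika) = 0.9427  [exponent 2.4932]
Difference = 0.9712 − 0.9427 = 0.0284

0.028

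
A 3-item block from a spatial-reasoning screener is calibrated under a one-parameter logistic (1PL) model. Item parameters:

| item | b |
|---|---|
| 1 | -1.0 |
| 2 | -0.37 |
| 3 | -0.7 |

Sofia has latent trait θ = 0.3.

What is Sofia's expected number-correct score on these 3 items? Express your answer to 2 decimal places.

2.18

P(θ) = 1 / (1 + exp(−(θ − b)))
P_1 = 1/(1+e^{-1.3000}) = 0.7858
P_2 = 1/(1+e^{-0.6700}) = 0.6615
P_3 = 1/(1+e^{-1.0000}) = 0.7311
E[score] = 0.7858 + 0.6615 + 0.7311 = 2.1784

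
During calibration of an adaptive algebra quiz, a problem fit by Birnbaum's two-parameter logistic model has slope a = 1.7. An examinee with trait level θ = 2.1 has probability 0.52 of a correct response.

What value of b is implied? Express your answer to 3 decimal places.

P(θ) = 1 / (1 + exp(−a(θ − b)))
logit(0.52) = ln(0.52/0.48) = 0.0800
b = θ − logit/(a) = 2.1 − 0.0800/1.7000 = 2.0529

2.053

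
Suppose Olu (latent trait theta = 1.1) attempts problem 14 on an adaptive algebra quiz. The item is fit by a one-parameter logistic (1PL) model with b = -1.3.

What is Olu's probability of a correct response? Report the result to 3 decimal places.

0.917

P(theta) = 1 / (1 + exp(−(theta − b)))
Exponent: (1.1 − (-1.3)) = 2.4000
1/(1 + e^{-2.4000}) = 0.9168
P = 0.9168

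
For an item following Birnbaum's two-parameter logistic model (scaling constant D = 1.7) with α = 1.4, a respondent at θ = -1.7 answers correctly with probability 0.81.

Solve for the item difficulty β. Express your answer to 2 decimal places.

-2.31

P(θ) = 1 / (1 + exp(−D·α(θ − β)))
logit(0.81) = ln(0.81/0.19) = 1.4500
β = θ − logit/(1.7·α) = -1.7 − 1.4500/2.3800 = -2.3092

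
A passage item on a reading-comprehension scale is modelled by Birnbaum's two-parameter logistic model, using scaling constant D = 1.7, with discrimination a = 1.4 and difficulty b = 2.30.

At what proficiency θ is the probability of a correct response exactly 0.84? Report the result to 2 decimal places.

P(θ) = 1 / (1 + exp(−D·a(θ − b)))
logit = ln(0.8400/0.1600) = 1.6582
θ = b + logit/(1.7·a) = 2.30 + 1.6582/2.3800 = 2.9967

3.00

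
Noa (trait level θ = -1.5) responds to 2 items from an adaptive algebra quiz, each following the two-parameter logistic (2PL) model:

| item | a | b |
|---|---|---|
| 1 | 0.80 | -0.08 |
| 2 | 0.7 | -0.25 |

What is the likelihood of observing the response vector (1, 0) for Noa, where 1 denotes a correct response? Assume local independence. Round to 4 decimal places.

P(θ) = 1 / (1 + exp(−a(θ − b)))
P_1 = 1/(1+e^{1.1360}) = 0.2431
P_2 = 1/(1+e^{0.8750}) = 0.2942
L = P_1 × (1−P_2) = 0.2431 × 0.7058 = 0.17154

0.1715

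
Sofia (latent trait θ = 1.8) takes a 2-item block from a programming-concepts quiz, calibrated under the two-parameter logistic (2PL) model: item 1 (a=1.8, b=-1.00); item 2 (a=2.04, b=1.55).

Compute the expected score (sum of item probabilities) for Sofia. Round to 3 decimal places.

P(θ) = 1 / (1 + exp(−a(θ − b)))
P_1 = 1/(1+e^{-5.0400}) = 0.9936
P_2 = 1/(1+e^{-0.5100}) = 0.6248
E[score] = 0.9936 + 0.6248 = 1.6184

1.618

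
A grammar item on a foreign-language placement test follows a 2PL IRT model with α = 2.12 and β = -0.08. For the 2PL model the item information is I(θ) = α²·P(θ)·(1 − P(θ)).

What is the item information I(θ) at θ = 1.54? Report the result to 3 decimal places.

0.136

P = 1/(1+e^{-3.4344}) = 0.9688
P(1−P) = 0.9688 × 0.0312 = 0.0303
I = α² × P(1−P) = 2.12² × 0.0303 = 0.13601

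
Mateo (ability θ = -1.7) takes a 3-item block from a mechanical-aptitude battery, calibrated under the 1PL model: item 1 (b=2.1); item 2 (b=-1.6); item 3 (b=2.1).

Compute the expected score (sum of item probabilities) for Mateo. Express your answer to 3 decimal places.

P(θ) = 1 / (1 + exp(−(θ − b)))
P_1 = 1/(1+e^{3.8000}) = 0.0219
P_2 = 1/(1+e^{0.1000}) = 0.4750
P_3 = 1/(1+e^{3.8000}) = 0.0219
E[score] = 0.0219 + 0.4750 + 0.0219 = 0.5188

0.519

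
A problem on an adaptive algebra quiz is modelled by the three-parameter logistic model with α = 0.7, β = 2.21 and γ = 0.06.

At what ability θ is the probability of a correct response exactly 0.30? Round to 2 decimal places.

P(θ) = γ + (1 − γ) · 1 / (1 + exp(−α(θ − β)))
Remove guessing floor: (0.30 − 0.06)/(1 − 0.06) = 0.2553
logit = ln(0.2553/0.7447) = -1.0704
θ = β + logit/(α) = 2.21 + (-1.0704)/0.7000 = 0.6808

0.68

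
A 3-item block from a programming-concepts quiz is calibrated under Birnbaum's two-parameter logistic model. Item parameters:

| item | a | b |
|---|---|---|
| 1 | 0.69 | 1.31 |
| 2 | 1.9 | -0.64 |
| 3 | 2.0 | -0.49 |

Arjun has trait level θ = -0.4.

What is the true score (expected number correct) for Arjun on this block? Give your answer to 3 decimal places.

P(θ) = 1 / (1 + exp(−a(θ − b)))
P_1 = 1/(1+e^{1.1799}) = 0.2351
P_2 = 1/(1+e^{-0.4560}) = 0.6121
P_3 = 1/(1+e^{-0.1800}) = 0.5449
E[score] = 0.2351 + 0.6121 + 0.5449 = 1.3920

1.392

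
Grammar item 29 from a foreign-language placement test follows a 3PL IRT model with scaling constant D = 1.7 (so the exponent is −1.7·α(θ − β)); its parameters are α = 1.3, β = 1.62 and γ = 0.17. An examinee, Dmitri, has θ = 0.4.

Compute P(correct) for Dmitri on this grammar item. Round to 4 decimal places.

0.2225

P(θ) = γ + (1 − γ) · 1 / (1 + exp(−D·α(θ − β)))
Exponent: 1.7 × 1.3 × (0.4 − 1.62) = -2.6962
1/(1 + e^{2.6962}) = 0.0632
P = 0.17 + 0.83 × 0.0632 = 0.2225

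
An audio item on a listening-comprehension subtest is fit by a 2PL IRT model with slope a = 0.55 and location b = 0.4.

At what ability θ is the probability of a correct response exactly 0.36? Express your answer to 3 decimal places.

P(θ) = 1 / (1 + exp(−a(θ − b)))
logit = ln(0.3600/0.6400) = -0.5754
θ = b + logit/(a) = 0.4 + (-0.5754)/0.5500 = -0.6461

-0.646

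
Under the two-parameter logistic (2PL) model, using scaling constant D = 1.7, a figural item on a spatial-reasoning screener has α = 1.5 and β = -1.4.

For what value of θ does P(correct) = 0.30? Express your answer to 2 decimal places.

-1.73

P(θ) = 1 / (1 + exp(−D·α(θ − β)))
logit = ln(0.3000/0.7000) = -0.8473
θ = β + logit/(1.7·α) = -1.4 + (-0.8473)/2.5500 = -1.7323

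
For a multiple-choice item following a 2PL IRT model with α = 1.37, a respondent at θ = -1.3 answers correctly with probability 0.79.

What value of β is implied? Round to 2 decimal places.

P(θ) = 1 / (1 + exp(−α(θ − β)))
logit(0.79) = ln(0.79/0.21) = 1.3249
β = θ − logit/(α) = -1.3 − 1.3249/1.3700 = -2.2671

-2.27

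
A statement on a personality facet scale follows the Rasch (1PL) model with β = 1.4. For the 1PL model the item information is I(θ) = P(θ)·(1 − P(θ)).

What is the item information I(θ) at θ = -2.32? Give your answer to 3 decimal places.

P = 1/(1+e^{3.7200}) = 0.0237
P(1−P) = 0.0237 × 0.9763 = 0.0231
I = P(1−P) = 0.02310

0.023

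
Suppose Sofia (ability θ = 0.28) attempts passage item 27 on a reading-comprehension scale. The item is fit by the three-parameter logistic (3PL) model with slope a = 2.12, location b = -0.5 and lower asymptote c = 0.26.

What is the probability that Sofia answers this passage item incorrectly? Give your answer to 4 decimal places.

P(θ) = c + (1 − c) · 1 / (1 + exp(−a(θ − b)))
Exponent: 2.12 × (0.28 − (-0.5)) = 1.6536
1/(1 + e^{-1.6536}) = 0.8394
P = 0.26 + 0.74 × 0.8394 = 0.8811
P(incorrect) = 1 − 0.8811 = 0.1189

0.1189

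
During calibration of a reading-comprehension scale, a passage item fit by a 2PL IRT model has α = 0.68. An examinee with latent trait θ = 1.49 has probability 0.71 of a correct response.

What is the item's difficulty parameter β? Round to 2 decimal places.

P(θ) = 1 / (1 + exp(−α(θ − β)))
logit(0.71) = ln(0.71/0.29) = 0.8954
β = θ − logit/(α) = 1.49 − 0.8954/0.6800 = 0.1733

0.17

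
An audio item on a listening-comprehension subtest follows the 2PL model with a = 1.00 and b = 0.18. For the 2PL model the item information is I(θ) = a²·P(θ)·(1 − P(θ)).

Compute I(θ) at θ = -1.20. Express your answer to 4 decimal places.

P = 1/(1+e^{1.3800}) = 0.2010
P(1−P) = 0.2010 × 0.7990 = 0.1606
I = a² × P(1−P) = 1.00² × 0.1606 = 0.16060

0.1606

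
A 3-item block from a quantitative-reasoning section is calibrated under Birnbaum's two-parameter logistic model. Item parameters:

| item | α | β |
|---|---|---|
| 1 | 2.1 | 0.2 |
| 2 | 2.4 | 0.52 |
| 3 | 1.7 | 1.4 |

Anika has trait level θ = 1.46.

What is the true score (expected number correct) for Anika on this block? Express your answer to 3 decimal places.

P(θ) = 1 / (1 + exp(−α(θ − β)))
P_1 = 1/(1+e^{-2.6460}) = 0.9338
P_2 = 1/(1+e^{-2.2560}) = 0.9052
P_3 = 1/(1+e^{-0.1020}) = 0.5255
E[score] = 0.9338 + 0.9052 + 0.5255 = 2.3644

2.364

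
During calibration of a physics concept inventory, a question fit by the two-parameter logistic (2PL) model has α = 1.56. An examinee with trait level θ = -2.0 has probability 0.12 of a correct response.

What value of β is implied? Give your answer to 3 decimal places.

P(θ) = 1 / (1 + exp(−α(θ − β)))
logit(0.12) = ln(0.12/0.88) = -1.9924
β = θ − logit/(α) = -2.0 − (-1.9924)/1.5600 = -0.7228

-0.723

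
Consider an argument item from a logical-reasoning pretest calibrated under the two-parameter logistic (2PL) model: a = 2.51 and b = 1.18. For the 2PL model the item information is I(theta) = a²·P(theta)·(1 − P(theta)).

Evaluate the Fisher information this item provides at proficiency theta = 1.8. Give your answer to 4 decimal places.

0.9063

P = 1/(1+e^{-1.5562}) = 0.8258
P(1−P) = 0.8258 × 0.1742 = 0.1438
I = a² × P(1−P) = 2.51² × 0.1438 = 0.90627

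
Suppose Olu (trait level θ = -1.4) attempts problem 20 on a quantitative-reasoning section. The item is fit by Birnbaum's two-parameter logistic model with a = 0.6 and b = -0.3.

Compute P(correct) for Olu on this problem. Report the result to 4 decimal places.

P(θ) = 1 / (1 + exp(−a(θ − b)))
Exponent: 0.6 × (-1.4 − (-0.3)) = -0.6600
1/(1 + e^{0.6600}) = 0.3407

0.3407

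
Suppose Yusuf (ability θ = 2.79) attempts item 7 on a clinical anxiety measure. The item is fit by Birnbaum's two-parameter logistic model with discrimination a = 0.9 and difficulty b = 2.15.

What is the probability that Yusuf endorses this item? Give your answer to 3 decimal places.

P(θ) = 1 / (1 + exp(−a(θ − b)))
Exponent: 0.9 × (2.79 − 2.15) = 0.5760
1/(1 + e^{-0.5760}) = 0.6401

0.640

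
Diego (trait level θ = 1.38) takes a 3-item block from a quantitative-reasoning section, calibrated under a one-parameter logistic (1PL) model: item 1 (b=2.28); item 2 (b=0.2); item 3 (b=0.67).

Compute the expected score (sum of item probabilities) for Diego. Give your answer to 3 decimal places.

P(θ) = 1 / (1 + exp(−(θ − b)))
P_1 = 1/(1+e^{0.9000}) = 0.2891
P_2 = 1/(1+e^{-1.1800}) = 0.7649
P_3 = 1/(1+e^{-0.7100}) = 0.6704
E[score] = 0.2891 + 0.7649 + 0.6704 = 1.7244

1.724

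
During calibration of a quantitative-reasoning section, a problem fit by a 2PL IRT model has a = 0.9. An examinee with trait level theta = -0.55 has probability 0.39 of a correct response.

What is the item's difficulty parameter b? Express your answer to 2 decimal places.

P(theta) = 1 / (1 + exp(−a(theta − b)))
logit(0.39) = ln(0.39/0.61) = -0.4473
b = theta − logit/(a) = -0.55 − (-0.4473)/0.9000 = -0.0530

-0.05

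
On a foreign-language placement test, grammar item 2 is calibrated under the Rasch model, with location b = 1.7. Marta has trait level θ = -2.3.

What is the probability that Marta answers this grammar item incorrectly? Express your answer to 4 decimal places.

0.9820

P(θ) = 1 / (1 + exp(−(θ − b)))
Exponent: (-2.3 − 1.7) = -4.0000
1/(1 + e^{4.0000}) = 0.0180
P = 0.0180
P(incorrect) = 1 − 0.0180 = 0.9820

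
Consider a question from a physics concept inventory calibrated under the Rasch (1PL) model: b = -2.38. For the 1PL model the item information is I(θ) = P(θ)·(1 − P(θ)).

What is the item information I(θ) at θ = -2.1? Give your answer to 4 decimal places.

P = 1/(1+e^{-0.2800}) = 0.5695
P(1−P) = 0.5695 × 0.4305 = 0.2452
I = P(1−P) = 0.24516

0.2452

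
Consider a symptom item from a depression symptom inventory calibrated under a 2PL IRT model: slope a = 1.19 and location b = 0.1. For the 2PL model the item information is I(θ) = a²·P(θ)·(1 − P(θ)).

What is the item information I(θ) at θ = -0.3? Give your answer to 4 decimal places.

P = 1/(1+e^{0.4760}) = 0.3832
P(1−P) = 0.3832 × 0.6168 = 0.2364
I = a² × P(1−P) = 1.19² × 0.2364 = 0.33471

0.3347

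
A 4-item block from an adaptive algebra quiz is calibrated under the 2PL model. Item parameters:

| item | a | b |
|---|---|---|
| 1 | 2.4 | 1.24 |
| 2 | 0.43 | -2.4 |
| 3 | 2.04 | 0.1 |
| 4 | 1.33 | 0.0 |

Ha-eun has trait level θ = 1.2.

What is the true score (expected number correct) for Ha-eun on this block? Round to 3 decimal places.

3.036

P(θ) = 1 / (1 + exp(−a(θ − b)))
P_1 = 1/(1+e^{0.0960}) = 0.4760
P_2 = 1/(1+e^{-1.5480}) = 0.8246
P_3 = 1/(1+e^{-2.2440}) = 0.9041
P_4 = 1/(1+e^{-1.5960}) = 0.8315
E[score] = 0.4760 + 0.8246 + 0.9041 + 0.8315 = 3.0362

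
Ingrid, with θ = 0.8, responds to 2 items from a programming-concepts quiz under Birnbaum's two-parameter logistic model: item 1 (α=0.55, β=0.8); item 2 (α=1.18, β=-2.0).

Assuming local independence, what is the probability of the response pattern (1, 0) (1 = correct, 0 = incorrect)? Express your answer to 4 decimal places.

P(θ) = 1 / (1 + exp(−α(θ − β)))
P_1 = 1/(1+e^{0.0000}) = 0.5000
P_2 = 1/(1+e^{-3.3040}) = 0.9646
L = P_1 × (1−P_2) = 0.5000 × 0.0354 = 0.01772

0.0177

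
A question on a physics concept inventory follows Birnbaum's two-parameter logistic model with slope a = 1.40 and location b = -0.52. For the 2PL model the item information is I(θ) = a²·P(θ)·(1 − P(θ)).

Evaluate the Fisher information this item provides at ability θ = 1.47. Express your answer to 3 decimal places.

0.107

P = 1/(1+e^{-2.7860}) = 0.9419
P(1−P) = 0.9419 × 0.0581 = 0.0547
I = a² × P(1−P) = 1.40² × 0.0547 = 0.10723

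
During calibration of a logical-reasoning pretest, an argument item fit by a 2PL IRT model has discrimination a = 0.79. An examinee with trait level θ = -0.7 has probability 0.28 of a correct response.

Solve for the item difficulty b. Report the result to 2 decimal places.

P(θ) = 1 / (1 + exp(−a(θ − b)))
logit(0.28) = ln(0.28/0.72) = -0.9445
b = θ − logit/(a) = -0.7 − (-0.9445)/0.7900 = 0.4955

0.50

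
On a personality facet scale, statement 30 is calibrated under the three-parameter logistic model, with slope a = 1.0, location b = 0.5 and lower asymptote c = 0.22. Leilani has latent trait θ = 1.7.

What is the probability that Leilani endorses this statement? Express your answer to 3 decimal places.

0.819

P(θ) = c + (1 − c) · 1 / (1 + exp(−a(θ − b)))
Exponent: 1.0 × (1.7 − 0.5) = 1.2000
1/(1 + e^{-1.2000}) = 0.7685
P = 0.22 + 0.78 × 0.7685 = 0.8194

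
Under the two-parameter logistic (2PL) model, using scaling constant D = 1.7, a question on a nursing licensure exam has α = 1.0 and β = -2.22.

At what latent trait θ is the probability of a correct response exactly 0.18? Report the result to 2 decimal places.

P(θ) = 1 / (1 + exp(−D·α(θ − β)))
logit = ln(0.1800/0.8200) = -1.5163
θ = β + logit/(1.7·α) = -2.22 + (-1.5163)/1.7000 = -3.1120

-3.11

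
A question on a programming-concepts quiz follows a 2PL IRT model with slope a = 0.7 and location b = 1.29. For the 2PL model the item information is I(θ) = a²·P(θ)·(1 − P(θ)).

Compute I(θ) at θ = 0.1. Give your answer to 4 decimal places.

0.1035

P = 1/(1+e^{0.8330}) = 0.3030
P(1−P) = 0.3030 × 0.6970 = 0.2112
I = a² × P(1−P) = 0.7² × 0.2112 = 0.10349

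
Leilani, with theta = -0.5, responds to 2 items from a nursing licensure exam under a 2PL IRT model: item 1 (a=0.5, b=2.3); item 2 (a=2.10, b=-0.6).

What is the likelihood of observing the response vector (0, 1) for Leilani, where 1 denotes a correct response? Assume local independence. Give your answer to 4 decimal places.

P(theta) = 1 / (1 + exp(−a(theta − b)))
P_1 = 1/(1+e^{1.4000}) = 0.1978
P_2 = 1/(1+e^{-0.2100}) = 0.5523
L = (1−P_1) × P_2 = 0.8022 × 0.5523 = 0.44305

0.4431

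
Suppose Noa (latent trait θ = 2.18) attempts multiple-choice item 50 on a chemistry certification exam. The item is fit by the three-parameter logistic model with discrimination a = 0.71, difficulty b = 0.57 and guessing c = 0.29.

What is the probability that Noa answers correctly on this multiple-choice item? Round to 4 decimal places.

0.8284

P(θ) = c + (1 − c) · 1 / (1 + exp(−a(θ − b)))
Exponent: 0.71 × (2.18 − 0.57) = 1.1431
1/(1 + e^{-1.1431}) = 0.7582
P = 0.29 + 0.71 × 0.7582 = 0.8284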